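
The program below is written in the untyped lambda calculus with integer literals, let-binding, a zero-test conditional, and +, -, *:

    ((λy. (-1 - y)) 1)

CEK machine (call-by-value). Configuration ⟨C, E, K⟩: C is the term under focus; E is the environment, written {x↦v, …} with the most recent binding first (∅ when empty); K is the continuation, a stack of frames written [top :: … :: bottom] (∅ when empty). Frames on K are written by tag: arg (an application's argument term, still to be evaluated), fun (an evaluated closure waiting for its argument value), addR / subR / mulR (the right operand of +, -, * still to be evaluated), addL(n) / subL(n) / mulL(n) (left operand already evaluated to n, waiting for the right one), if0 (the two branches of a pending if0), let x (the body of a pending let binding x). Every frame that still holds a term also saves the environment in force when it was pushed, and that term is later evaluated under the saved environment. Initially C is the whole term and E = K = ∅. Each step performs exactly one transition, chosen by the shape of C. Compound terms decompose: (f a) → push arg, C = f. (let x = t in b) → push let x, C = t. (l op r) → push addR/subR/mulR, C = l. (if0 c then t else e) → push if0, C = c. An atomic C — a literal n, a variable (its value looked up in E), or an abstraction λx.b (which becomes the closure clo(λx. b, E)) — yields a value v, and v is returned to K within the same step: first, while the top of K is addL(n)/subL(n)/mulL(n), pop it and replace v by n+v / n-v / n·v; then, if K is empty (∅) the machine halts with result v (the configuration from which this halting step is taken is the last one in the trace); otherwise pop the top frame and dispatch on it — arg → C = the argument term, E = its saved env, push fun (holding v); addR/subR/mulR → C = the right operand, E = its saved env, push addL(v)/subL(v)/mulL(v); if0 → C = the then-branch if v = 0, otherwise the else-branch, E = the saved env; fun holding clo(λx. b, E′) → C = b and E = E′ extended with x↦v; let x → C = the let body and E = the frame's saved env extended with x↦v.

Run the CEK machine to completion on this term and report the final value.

[0] <C=((λy. (-1 - y)) 1), E=∅, K=∅>
[1] <C=(λy. (-1 - y)), E=∅, K=[arg]>
[2] <C=1, E=∅, K=[fun]>
[3] <C=(-1 - y), E={y↦1}, K=∅>
[4] <C=-1, E={y↦1}, K=[subR]>
[5] <C=y, E={y↦1}, K=[subL(-1)]>
→ final value -2

Answer: -2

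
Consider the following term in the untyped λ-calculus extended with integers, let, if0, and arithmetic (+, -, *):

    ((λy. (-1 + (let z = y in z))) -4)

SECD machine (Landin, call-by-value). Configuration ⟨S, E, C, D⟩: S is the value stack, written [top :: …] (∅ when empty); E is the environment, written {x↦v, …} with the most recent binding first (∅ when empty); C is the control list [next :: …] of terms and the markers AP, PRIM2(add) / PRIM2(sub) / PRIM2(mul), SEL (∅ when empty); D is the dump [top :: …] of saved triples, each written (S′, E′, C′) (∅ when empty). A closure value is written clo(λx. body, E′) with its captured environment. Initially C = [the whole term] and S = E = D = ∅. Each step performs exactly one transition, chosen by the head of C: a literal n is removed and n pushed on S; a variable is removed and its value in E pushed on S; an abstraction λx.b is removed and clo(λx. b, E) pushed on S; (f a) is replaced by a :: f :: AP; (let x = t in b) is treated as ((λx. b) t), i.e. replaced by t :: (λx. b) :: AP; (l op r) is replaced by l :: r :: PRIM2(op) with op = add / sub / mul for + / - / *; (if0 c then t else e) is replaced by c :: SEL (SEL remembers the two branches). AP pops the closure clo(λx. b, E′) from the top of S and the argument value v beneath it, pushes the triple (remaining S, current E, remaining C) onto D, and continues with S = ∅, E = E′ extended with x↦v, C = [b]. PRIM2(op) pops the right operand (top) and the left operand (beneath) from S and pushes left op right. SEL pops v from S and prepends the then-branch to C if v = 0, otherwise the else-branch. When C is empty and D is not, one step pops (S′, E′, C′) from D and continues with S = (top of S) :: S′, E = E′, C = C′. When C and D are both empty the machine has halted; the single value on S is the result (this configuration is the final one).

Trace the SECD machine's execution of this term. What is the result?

[0] [S=∅ | E=∅ | C=[((λy. (-1 + (let z = y in z))) -4)] | D=∅]
[1] [S=∅ | E=∅ | C=[-4 :: (λy. (-1 + (let z = y in z))) :: AP] | D=∅]
[2] [S=[-4] | E=∅ | C=[(λy. (-1 + (let z = y in z))) :: AP] | D=∅]
[3] [S=[clo(λy. (-1 + (let z = y in z)), ∅) :: -4] | E=∅ | C=[AP] | D=∅]
[4] [S=∅ | E={y↦-4} | C=[(-1 + (let z = y in z))] | D=[(∅, ∅, ∅)]]
[5] [S=∅ | E={y↦-4} | C=[-1 :: (let z = y in z) :: PRIM2(add)] | D=[(∅, ∅, ∅)]]
[6] [S=[-1] | E={y↦-4} | C=[(let z = y in z) :: PRIM2(add)] | D=[(∅, ∅, ∅)]]
[7] [S=[-1] | E={y↦-4} | C=[y :: (λz. z) :: AP :: PRIM2(add)] | D=[(∅, ∅, ∅)]]
[8] [S=[-4 :: -1] | E={y↦-4} | C=[(λz. z) :: AP :: PRIM2(add)] | D=[(∅, ∅, ∅)]]
[9] [S=[clo(λz. z, {y↦-4}) :: -4 :: -1] | E={y↦-4} | C=[AP :: PRIM2(add)] | D=[(∅, ∅, ∅)]]
[10] [S=∅ | E={z↦-4, y↦-4} | C=[z] | D=[([-1], {y↦-4}, [PRIM2(add)]) :: (∅, ∅, ∅)]]
[11] [S=[-4] | E={z↦-4, y↦-4} | C=∅ | D=[([-1], {y↦-4}, [PRIM2(add)]) :: (∅, ∅, ∅)]]
[12] [S=[-4 :: -1] | E={y↦-4} | C=[PRIM2(add)] | D=[(∅, ∅, ∅)]]
[13] [S=[-5] | E={y↦-4} | C=∅ | D=[(∅, ∅, ∅)]]
[14] [S=[-5] | E=∅ | C=∅ | D=∅]
→ final value -5

Answer: -5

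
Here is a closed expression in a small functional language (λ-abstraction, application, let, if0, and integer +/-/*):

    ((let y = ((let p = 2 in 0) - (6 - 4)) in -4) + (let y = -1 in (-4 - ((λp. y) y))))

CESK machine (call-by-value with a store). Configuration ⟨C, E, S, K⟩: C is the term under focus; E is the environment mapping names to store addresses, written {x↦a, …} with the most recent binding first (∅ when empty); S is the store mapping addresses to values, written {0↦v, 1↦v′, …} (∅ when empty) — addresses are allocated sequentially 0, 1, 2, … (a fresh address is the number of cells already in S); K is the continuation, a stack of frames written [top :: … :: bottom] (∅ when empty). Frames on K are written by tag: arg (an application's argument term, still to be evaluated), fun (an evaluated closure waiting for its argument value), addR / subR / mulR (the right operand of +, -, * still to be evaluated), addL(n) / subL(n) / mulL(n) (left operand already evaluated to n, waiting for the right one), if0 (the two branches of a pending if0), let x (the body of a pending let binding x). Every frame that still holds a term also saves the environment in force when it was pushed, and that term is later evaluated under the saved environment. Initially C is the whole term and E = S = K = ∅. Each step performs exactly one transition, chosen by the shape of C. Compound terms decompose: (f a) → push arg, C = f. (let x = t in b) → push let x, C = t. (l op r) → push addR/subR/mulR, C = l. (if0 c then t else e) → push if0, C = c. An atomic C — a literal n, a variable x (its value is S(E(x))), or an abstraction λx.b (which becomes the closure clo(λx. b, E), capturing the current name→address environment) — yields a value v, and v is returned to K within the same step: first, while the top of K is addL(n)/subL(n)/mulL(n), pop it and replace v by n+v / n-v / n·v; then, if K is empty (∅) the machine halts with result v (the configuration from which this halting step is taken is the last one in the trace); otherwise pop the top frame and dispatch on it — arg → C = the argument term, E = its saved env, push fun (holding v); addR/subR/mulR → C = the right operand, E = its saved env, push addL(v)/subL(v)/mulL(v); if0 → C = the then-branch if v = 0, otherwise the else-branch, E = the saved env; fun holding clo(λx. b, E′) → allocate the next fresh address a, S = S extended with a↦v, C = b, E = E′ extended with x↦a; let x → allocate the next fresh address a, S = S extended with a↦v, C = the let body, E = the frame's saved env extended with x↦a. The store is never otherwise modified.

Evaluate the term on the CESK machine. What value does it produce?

[0] <C=((let y = ((let p = 2 in 0) - (6 - 4)) in -4) + (let y = -1 in (-4 - ((λp. y) y)))), E=∅, S=∅, K=∅>
[1] <C=(let y = ((let p = 2 in 0) - (6 - 4)) in -4), E=∅, S=∅, K=[addR]>
[2] <C=((let p = 2 in 0) - (6 - 4)), E=∅, S=∅, K=[let y :: addR]>
[3] <C=(let p = 2 in 0), E=∅, S=∅, K=[subR :: let y :: addR]>
[4] <C=2, E=∅, S=∅, K=[let p :: subR :: let y :: addR]>
[5] <C=0, E={p↦0}, S={0↦2}, K=[subR :: let y :: addR]>
[6] <C=(6 - 4), E=∅, S={0↦2}, K=[subL(0) :: let y :: addR]>
[7] <C=6, E=∅, S={0↦2}, K=[subR :: subL(0) :: let y :: addR]>
[8] <C=4, E=∅, S={0↦2}, K=[subL(6) :: subL(0) :: let y :: addR]>
[9] <C=-4, E={y↦1}, S={0↦2, 1↦-2}, K=[addR]>
[10] <C=(let y = -1 in (-4 - ((λp. y) y))), E=∅, S={0↦2, 1↦-2}, K=[addL(-4)]>
[11] <C=-1, E=∅, S={0↦2, 1↦-2}, K=[let y :: addL(-4)]>
[12] <C=(-4 - ((λp. y) y)), E={y↦2}, S={0↦2, 1↦-2, 2↦-1}, K=[addL(-4)]>
[13] <C=-4, E={y↦2}, S={0↦2, 1↦-2, 2↦-1}, K=[subR :: addL(-4)]>
[14] <C=((λp. y) y), E={y↦2}, S={0↦2, 1↦-2, 2↦-1}, K=[subL(-4) :: addL(-4)]>
[15] <C=(λp. y), E={y↦2}, S={0↦2, 1↦-2, 2↦-1}, K=[arg :: subL(-4) :: addL(-4)]>
[16] <C=y, E={y↦2}, S={0↦2, 1↦-2, 2↦-1}, K=[fun :: subL(-4) :: addL(-4)]>
[17] <C=y, E={p↦3, y↦2}, S={0↦2, 1↦-2, 2↦-1, 3↦-1}, K=[subL(-4) :: addL(-4)]>
→ final value -7

Answer: -7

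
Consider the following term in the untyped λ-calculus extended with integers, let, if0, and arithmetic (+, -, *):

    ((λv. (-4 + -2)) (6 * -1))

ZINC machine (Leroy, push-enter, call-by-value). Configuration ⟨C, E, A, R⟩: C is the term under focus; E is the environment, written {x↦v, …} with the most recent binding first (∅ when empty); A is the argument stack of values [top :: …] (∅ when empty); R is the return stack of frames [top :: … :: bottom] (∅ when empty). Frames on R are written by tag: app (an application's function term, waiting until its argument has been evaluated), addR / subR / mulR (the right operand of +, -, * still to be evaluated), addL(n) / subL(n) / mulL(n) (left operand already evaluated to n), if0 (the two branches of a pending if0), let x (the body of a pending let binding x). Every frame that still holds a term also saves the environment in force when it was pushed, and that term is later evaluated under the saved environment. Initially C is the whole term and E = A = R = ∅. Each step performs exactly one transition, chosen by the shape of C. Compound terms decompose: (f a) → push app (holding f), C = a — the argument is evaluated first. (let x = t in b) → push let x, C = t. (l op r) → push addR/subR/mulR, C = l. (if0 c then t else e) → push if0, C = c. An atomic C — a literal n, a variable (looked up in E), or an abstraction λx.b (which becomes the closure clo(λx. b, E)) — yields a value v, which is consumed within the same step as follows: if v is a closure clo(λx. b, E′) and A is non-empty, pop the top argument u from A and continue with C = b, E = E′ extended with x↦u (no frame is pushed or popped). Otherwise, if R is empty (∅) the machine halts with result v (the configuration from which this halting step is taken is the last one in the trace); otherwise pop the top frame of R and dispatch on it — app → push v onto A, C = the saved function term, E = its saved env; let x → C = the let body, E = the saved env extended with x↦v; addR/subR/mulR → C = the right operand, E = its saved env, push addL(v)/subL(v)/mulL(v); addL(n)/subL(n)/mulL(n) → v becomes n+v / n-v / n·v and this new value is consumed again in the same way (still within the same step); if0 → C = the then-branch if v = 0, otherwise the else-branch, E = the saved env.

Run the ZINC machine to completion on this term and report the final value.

t=0: <C=((λv. (-4 + -2)) (6 * -1)), E=∅, A=∅, R=∅>
t=1: <C=(6 * -1), E=∅, A=∅, R=[app]>
t=2: <C=6, E=∅, A=∅, R=[mulR :: app]>
t=3: <C=-1, E=∅, A=∅, R=[mulL(6) :: app]>
t=4: <C=(λv. (-4 + -2)), E=∅, A=[-6], R=∅>
t=5: <C=(-4 + -2), E={v↦-6}, A=∅, R=∅>
t=6: <C=-4, E={v↦-6}, A=∅, R=[addR]>
t=7: <C=-2, E={v↦-6}, A=∅, R=[addL(-4)]>
→ final value -6

Answer: -6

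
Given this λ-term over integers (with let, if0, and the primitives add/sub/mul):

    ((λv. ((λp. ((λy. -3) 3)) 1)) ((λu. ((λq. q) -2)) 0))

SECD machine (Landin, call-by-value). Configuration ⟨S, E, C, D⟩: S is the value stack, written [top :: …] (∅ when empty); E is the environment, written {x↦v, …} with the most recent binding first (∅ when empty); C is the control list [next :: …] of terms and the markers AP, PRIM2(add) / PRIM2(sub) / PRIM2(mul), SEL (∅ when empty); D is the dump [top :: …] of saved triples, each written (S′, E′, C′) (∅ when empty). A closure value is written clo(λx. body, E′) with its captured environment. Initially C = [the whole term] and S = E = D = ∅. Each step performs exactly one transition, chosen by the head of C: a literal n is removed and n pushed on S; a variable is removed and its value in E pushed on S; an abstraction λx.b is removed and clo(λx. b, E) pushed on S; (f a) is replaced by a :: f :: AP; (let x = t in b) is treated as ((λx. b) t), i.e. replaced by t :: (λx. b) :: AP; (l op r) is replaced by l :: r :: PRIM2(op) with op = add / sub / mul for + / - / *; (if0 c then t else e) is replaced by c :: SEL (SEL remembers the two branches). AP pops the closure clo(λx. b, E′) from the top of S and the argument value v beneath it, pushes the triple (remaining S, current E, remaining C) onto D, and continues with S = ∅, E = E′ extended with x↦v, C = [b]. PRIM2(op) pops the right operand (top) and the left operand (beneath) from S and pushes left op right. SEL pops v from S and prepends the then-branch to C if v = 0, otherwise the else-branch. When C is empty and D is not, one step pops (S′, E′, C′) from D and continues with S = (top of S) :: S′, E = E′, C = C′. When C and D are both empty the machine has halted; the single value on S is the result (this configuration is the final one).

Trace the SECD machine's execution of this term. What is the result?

Answer: -3

Derivation:
[0] [S=∅ | E=∅ | C=[((λv. ((λp. ((λy. -3) 3)) 1)) ((λu. ((λq. q) -2)) 0))] | D=∅]
[1] [S=∅ | E=∅ | C=[((λu. ((λq. q) -2)) 0) :: (λv. ((λp. ((λy. -3) 3)) 1)) :: AP] | D=∅]
[2] [S=∅ | E=∅ | C=[0 :: (λu. ((λq. q) -2)) :: AP :: (λv. ((λp. ((λy. -3) 3)) 1)) :: AP] | D=∅]
[3] [S=[0] | E=∅ | C=[(λu. ((λq. q) -2)) :: AP :: (λv. ((λp. ((λy. -3) 3)) 1)) :: AP] | D=∅]
[4] [S=[clo(λu. ((λq. q) -2), ∅) :: 0] | E=∅ | C=[AP :: (λv. ((λp. ((λy. -3) 3)) 1)) :: AP] | D=∅]
[5] [S=∅ | E={u↦0} | C=[((λq. q) -2)] | D=[(∅, ∅, [(λv. ((λp. ((λy. -3) 3)) 1)) :: AP])]]
[6] [S=∅ | E={u↦0} | C=[-2 :: (λq. q) :: AP] | D=[(∅, ∅, [(λv. ((λp. ((λy. -3) 3)) 1)) :: AP])]]
[7] [S=[-2] | E={u↦0} | C=[(λq. q) :: AP] | D=[(∅, ∅, [(λv. ((λp. ((λy. -3) 3)) 1)) :: AP])]]
[8] [S=[clo(λq. q, {u↦0}) :: -2] | E={u↦0} | C=[AP] | D=[(∅, ∅, [(λv. ((λp. ((λy. -3) 3)) 1)) :: AP])]]
[9] [S=∅ | E={q↦-2, u↦0} | C=[q] | D=[(∅, {u↦0}, ∅) :: (∅, ∅, [(λv. ((λp. ((λy. -3) 3)) 1)) :: AP])]]
[10] [S=[-2] | E={q↦-2, u↦0} | C=∅ | D=[(∅, {u↦0}, ∅) :: (∅, ∅, [(λv. ((λp. ((λy. -3) 3)) 1)) :: AP])]]
[11] [S=[-2] | E={u↦0} | C=∅ | D=[(∅, ∅, [(λv. ((λp. ((λy. -3) 3)) 1)) :: AP])]]
[12] [S=[-2] | E=∅ | C=[(λv. ((λp. ((λy. -3) 3)) 1)) :: AP] | D=∅]
[13] [S=[clo(λv. ((λp. ((λy. -3) 3)) 1), ∅) :: -2] | E=∅ | C=[AP] | D=∅]
[14] [S=∅ | E={v↦-2} | C=[((λp. ((λy. -3) 3)) 1)] | D=[(∅, ∅, ∅)]]
[15] [S=∅ | E={v↦-2} | C=[1 :: (λp. ((λy. -3) 3)) :: AP] | D=[(∅, ∅, ∅)]]
[16] [S=[1] | E={v↦-2} | C=[(λp. ((λy. -3) 3)) :: AP] | D=[(∅, ∅, ∅)]]
[17] [S=[clo(λp. ((λy. -3) 3), {v↦-2}) :: 1] | E={v↦-2} | C=[AP] | D=[(∅, ∅, ∅)]]
[18] [S=∅ | E={p↦1, v↦-2} | C=[((λy. -3) 3)] | D=[(∅, {v↦-2}, ∅) :: (∅, ∅, ∅)]]
[19] [S=∅ | E={p↦1, v↦-2} | C=[3 :: (λy. -3) :: AP] | D=[(∅, {v↦-2}, ∅) :: (∅, ∅, ∅)]]
[20] [S=[3] | E={p↦1, v↦-2} | C=[(λy. -3) :: AP] | D=[(∅, {v↦-2}, ∅) :: (∅, ∅, ∅)]]
[21] [S=[clo(λy. -3, {p↦1, v↦-2}) :: 3] | E={p↦1, v↦-2} | C=[AP] | D=[(∅, {v↦-2}, ∅) :: (∅, ∅, ∅)]]
[22] [S=∅ | E={y↦3, p↦1, v↦-2} | C=[-3] | D=[(∅, {p↦1, v↦-2}, ∅) :: (∅, {v↦-2}, ∅) :: (∅, ∅, ∅)]]
[23] [S=[-3] | E={y↦3, p↦1, v↦-2} | C=∅ | D=[(∅, {p↦1, v↦-2}, ∅) :: (∅, {v↦-2}, ∅) :: (∅, ∅, ∅)]]
[24] [S=[-3] | E={p↦1, v↦-2} | C=∅ | D=[(∅, {v↦-2}, ∅) :: (∅, ∅, ∅)]]
[25] [S=[-3] | E={v↦-2} | C=∅ | D=[(∅, ∅, ∅)]]
[26] [S=[-3] | E=∅ | C=∅ | D=∅]
→ final value -3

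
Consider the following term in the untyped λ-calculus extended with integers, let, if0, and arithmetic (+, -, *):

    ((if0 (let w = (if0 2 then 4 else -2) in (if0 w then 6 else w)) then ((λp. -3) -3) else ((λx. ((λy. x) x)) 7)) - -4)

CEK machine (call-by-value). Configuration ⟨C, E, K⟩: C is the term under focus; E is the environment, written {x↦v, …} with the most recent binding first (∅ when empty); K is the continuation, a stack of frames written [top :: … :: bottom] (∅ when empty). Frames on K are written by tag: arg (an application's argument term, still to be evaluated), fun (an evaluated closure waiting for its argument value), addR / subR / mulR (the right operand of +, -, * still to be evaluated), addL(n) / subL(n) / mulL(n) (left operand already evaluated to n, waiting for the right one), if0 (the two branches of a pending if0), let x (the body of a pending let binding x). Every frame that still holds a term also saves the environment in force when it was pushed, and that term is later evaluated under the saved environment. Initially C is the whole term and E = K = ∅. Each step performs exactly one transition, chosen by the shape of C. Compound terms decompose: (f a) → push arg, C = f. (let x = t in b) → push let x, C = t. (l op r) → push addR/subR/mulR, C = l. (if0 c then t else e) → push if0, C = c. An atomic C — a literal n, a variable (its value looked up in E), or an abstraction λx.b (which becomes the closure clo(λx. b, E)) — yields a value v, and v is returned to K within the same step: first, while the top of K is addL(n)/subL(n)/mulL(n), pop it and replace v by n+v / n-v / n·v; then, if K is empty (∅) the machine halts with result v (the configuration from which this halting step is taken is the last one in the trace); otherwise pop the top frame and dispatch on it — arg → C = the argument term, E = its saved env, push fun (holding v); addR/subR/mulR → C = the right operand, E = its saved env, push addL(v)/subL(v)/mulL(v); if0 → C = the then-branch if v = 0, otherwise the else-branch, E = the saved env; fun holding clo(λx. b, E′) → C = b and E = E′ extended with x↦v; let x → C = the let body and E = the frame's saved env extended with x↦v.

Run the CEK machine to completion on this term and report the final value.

Answer: 11

Derivation:
step 0: [C=((if0 (let w = (if0 2 then 4 else -2) in (if0 w then 6 else w)) then ((λp. -3) -3) else ((λx. ((λy. x) x)) 7)) - -4) | E=∅ | K=∅]
step 1: [C=(if0 (let w = (if0 2 then 4 else -2) in (if0 w then 6 else w)) then ((λp. -3) -3) else ((λx. ((λy. x) x)) 7)) | E=∅ | K=[subR]]
step 2: [C=(let w = (if0 2 then 4 else -2) in (if0 w then 6 else w)) | E=∅ | K=[if0 :: subR]]
step 3: [C=(if0 2 then 4 else -2) | E=∅ | K=[let w :: if0 :: subR]]
step 4: [C=2 | E=∅ | K=[if0 :: let w :: if0 :: subR]]
step 5: [C=-2 | E=∅ | K=[let w :: if0 :: subR]]
step 6: [C=(if0 w then 6 else w) | E={w↦-2} | K=[if0 :: subR]]
step 7: [C=w | E={w↦-2} | K=[if0 :: if0 :: subR]]
step 8: [C=w | E={w↦-2} | K=[if0 :: subR]]
step 9: [C=((λx. ((λy. x) x)) 7) | E=∅ | K=[subR]]
step 10: [C=(λx. ((λy. x) x)) | E=∅ | K=[arg :: subR]]
step 11: [C=7 | E=∅ | K=[fun :: subR]]
step 12: [C=((λy. x) x) | E={x↦7} | K=[subR]]
step 13: [C=(λy. x) | E={x↦7} | K=[arg :: subR]]
step 14: [C=x | E={x↦7} | K=[fun :: subR]]
step 15: [C=x | E={y↦7, x↦7} | K=[subR]]
step 16: [C=-4 | E=∅ | K=[subL(7)]]
→ final value 11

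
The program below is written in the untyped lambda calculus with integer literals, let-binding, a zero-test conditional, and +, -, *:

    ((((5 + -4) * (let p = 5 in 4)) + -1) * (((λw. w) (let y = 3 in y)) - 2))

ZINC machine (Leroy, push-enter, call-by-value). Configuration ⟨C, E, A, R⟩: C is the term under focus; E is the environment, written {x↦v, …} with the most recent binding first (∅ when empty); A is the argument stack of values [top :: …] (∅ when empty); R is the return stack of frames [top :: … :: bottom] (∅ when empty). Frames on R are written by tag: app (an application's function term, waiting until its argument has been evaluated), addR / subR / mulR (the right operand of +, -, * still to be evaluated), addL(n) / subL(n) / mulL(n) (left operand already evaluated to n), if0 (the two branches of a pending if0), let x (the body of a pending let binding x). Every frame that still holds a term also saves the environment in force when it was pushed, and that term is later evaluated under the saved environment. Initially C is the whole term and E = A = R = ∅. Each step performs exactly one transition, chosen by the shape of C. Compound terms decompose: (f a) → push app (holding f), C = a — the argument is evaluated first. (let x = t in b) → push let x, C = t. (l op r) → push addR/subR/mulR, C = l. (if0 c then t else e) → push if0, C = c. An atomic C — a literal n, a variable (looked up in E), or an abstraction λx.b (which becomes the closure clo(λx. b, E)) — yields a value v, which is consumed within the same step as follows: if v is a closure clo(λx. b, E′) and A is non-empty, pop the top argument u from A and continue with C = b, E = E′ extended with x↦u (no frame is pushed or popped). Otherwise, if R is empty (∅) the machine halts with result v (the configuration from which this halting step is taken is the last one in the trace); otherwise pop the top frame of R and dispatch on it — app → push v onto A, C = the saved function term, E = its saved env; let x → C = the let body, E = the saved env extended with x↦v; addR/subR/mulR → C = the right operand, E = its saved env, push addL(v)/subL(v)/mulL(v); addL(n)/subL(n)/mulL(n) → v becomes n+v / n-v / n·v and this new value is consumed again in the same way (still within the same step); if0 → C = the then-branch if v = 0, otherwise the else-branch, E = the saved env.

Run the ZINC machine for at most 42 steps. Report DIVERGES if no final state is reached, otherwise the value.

step 0: ⟨C=((((5 + -4) * (let p = 5 in 4)) + -1) * (((λw. w) (let y = 3 in y)) - 2)); E=∅; A=∅; R=∅⟩
step 1: ⟨C=(((5 + -4) * (let p = 5 in 4)) + -1); E=∅; A=∅; R=[mulR]⟩
step 2: ⟨C=((5 + -4) * (let p = 5 in 4)); E=∅; A=∅; R=[addR :: mulR]⟩
step 3: ⟨C=(5 + -4); E=∅; A=∅; R=[mulR :: addR :: mulR]⟩
step 4: ⟨C=5; E=∅; A=∅; R=[addR :: mulR :: addR :: mulR]⟩
step 5: ⟨C=-4; E=∅; A=∅; R=[addL(5) :: mulR :: addR :: mulR]⟩
step 6: ⟨C=(let p = 5 in 4); E=∅; A=∅; R=[mulL(1) :: addR :: mulR]⟩
step 7: ⟨C=5; E=∅; A=∅; R=[let p :: mulL(1) :: addR :: mulR]⟩
step 8: ⟨C=4; E={p↦5}; A=∅; R=[mulL(1) :: addR :: mulR]⟩
step 9: ⟨C=-1; E=∅; A=∅; R=[addL(4) :: mulR]⟩
step 10: ⟨C=(((λw. w) (let y = 3 in y)) - 2); E=∅; A=∅; R=[mulL(3)]⟩
step 11: ⟨C=((λw. w) (let y = 3 in y)); E=∅; A=∅; R=[subR :: mulL(3)]⟩
step 12: ⟨C=(let y = 3 in y); E=∅; A=∅; R=[app :: subR :: mulL(3)]⟩
step 13: ⟨C=3; E=∅; A=∅; R=[let y :: app :: subR :: mulL(3)]⟩
step 14: ⟨C=y; E={y↦3}; A=∅; R=[app :: subR :: mulL(3)]⟩
step 15: ⟨C=(λw. w); E=∅; A=[3]; R=[subR :: mulL(3)]⟩
step 16: ⟨C=w; E={w↦3}; A=∅; R=[subR :: mulL(3)]⟩
step 17: ⟨C=2; E=∅; A=∅; R=[subL(3) :: mulL(3)]⟩
→ final value 3

Answer: 3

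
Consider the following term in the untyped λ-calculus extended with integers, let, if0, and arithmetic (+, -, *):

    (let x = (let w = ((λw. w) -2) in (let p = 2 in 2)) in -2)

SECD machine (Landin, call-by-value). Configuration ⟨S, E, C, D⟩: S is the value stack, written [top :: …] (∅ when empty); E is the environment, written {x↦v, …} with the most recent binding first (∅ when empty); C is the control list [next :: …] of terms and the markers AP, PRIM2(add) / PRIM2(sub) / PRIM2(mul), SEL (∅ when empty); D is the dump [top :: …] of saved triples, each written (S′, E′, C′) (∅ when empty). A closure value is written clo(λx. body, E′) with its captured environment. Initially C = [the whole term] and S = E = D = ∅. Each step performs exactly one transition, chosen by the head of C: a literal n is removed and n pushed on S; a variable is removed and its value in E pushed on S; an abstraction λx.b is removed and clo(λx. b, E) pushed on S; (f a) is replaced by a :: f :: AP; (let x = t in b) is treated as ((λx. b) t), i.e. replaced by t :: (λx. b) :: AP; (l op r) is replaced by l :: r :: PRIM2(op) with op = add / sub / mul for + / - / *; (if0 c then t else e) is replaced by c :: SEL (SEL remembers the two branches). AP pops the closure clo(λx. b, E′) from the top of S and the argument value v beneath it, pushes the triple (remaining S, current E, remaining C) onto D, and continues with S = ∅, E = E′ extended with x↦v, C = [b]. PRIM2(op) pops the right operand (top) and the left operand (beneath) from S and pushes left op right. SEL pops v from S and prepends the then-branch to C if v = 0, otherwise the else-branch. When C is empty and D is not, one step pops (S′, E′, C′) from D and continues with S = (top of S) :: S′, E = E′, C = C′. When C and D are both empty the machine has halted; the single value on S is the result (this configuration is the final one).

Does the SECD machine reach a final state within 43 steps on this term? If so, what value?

Answer: -2

Machine steps:
0. <S=∅, E=∅, C=[(let x = (let w = ((λw. w) -2) in (let p = 2 in 2)) in -2)], D=∅>
1. <S=∅, E=∅, C=[(let w = ((λw. w) -2) in (let p = 2 in 2)) :: (λx. -2) :: AP], D=∅>
2. <S=∅, E=∅, C=[((λw. w) -2) :: (λw. (let p = 2 in 2)) :: AP :: (λx. -2) :: AP], D=∅>
3. <S=∅, E=∅, C=[-2 :: (λw. w) :: AP :: (λw. (let p = 2 in 2)) :: AP :: (λx. -2) :: AP], D=∅>
4. <S=[-2], E=∅, C=[(λw. w) :: AP :: (λw. (let p = 2 in 2)) :: AP :: (λx. -2) :: AP], D=∅>
5. <S=[clo(λw. w, ∅) :: -2], E=∅, C=[AP :: (λw. (let p = 2 in 2)) :: AP :: (λx. -2) :: AP], D=∅>
6. <S=∅, E={w↦-2}, C=[w], D=[(∅, ∅, [(λw. (let p = 2 in 2)) :: AP :: (λx. -2) :: AP])]>
7. <S=[-2], E={w↦-2}, C=∅, D=[(∅, ∅, [(λw. (let p = 2 in 2)) :: AP :: (λx. -2) :: AP])]>
8. <S=[-2], E=∅, C=[(λw. (let p = 2 in 2)) :: AP :: (λx. -2) :: AP], D=∅>
9. <S=[clo(λw. (let p = 2 in 2), ∅) :: -2], E=∅, C=[AP :: (λx. -2) :: AP], D=∅>
10. <S=∅, E={w↦-2}, C=[(let p = 2 in 2)], D=[(∅, ∅, [(λx. -2) :: AP])]>
11. <S=∅, E={w↦-2}, C=[2 :: (λp. 2) :: AP], D=[(∅, ∅, [(λx. -2) :: AP])]>
12. <S=[2], E={w↦-2}, C=[(λp. 2) :: AP], D=[(∅, ∅, [(λx. -2) :: AP])]>
13. <S=[clo(λp. 2, {w↦-2}) :: 2], E={w↦-2}, C=[AP], D=[(∅, ∅, [(λx. -2) :: AP])]>
14. <S=∅, E={p↦2, w↦-2}, C=[2], D=[(∅, {w↦-2}, ∅) :: (∅, ∅, [(λx. -2) :: AP])]>
15. <S=[2], E={p↦2, w↦-2}, C=∅, D=[(∅, {w↦-2}, ∅) :: (∅, ∅, [(λx. -2) :: AP])]>
16. <S=[2], E={w↦-2}, C=∅, D=[(∅, ∅, [(λx. -2) :: AP])]>
17. <S=[2], E=∅, C=[(λx. -2) :: AP], D=∅>
18. <S=[clo(λx. -2, ∅) :: 2], E=∅, C=[AP], D=∅>
19. <S=∅, E={x↦2}, C=[-2], D=[(∅, ∅, ∅)]>
20. <S=[-2], E={x↦2}, C=∅, D=[(∅, ∅, ∅)]>
21. <S=[-2], E=∅, C=∅, D=∅>
→ final value -2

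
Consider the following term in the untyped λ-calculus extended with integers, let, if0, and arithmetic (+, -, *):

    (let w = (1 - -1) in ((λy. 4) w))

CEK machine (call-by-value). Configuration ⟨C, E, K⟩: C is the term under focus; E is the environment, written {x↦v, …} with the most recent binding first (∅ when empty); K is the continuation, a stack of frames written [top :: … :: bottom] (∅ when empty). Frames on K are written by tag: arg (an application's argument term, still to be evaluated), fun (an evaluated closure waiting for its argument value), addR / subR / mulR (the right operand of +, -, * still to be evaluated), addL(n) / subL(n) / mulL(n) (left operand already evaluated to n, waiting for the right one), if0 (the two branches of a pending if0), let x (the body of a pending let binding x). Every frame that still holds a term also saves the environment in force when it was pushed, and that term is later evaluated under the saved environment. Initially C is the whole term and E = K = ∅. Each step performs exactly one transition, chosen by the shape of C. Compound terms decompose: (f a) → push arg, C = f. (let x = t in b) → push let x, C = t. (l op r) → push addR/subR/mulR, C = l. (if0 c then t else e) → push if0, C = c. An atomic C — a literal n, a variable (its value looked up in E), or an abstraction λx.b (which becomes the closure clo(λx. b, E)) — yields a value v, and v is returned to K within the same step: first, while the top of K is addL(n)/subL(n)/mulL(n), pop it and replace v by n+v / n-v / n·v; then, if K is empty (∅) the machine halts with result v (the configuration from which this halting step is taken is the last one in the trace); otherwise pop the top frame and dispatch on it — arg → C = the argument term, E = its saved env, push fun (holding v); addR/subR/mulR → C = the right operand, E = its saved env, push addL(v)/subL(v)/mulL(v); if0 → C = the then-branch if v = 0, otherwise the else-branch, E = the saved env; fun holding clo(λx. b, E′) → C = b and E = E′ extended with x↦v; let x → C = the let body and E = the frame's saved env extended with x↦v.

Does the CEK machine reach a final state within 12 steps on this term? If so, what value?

Answer: 4

Derivation:
0. <C=(let w = (1 - -1) in ((λy. 4) w)), E=∅, K=∅>
1. <C=(1 - -1), E=∅, K=[let w]>
2. <C=1, E=∅, K=[subR :: let w]>
3. <C=-1, E=∅, K=[subL(1) :: let w]>
4. <C=((λy. 4) w), E={w↦2}, K=∅>
5. <C=(λy. 4), E={w↦2}, K=[arg]>
6. <C=w, E={w↦2}, K=[fun]>
7. <C=4, E={y↦2, w↦2}, K=∅>
→ final value 4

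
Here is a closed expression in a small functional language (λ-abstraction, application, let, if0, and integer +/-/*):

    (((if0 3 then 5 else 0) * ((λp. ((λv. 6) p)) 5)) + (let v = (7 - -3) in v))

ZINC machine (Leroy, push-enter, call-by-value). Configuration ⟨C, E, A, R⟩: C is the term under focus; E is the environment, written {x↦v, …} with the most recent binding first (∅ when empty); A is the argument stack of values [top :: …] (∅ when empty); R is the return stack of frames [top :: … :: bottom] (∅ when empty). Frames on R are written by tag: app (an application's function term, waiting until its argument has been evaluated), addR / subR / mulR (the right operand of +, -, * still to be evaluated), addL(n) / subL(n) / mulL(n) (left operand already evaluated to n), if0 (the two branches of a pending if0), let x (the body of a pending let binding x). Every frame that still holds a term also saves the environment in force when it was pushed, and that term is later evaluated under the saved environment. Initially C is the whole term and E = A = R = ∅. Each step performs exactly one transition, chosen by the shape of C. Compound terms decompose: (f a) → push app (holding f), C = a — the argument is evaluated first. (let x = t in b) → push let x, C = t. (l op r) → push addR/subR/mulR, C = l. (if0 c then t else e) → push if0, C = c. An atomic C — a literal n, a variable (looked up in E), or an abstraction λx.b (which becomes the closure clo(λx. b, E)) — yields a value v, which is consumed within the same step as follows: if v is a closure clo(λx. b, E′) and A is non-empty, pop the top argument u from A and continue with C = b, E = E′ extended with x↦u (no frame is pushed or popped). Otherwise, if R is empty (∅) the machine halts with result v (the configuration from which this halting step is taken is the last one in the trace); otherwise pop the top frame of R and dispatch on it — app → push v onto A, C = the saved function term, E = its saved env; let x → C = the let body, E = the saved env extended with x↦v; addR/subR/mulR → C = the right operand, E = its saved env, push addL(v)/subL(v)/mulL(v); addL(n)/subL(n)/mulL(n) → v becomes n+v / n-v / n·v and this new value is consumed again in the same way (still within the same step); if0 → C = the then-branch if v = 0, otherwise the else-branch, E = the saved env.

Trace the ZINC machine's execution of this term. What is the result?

Answer: 10

Machine steps:
[0] [C=(((if0 3 then 5 else 0) * ((λp. ((λv. 6) p)) 5)) + (let v = (7 - -3) in v)) | E=∅ | A=∅ | R=∅]
[1] [C=((if0 3 then 5 else 0) * ((λp. ((λv. 6) p)) 5)) | E=∅ | A=∅ | R=[addR]]
[2] [C=(if0 3 then 5 else 0) | E=∅ | A=∅ | R=[mulR :: addR]]
[3] [C=3 | E=∅ | A=∅ | R=[if0 :: mulR :: addR]]
[4] [C=0 | E=∅ | A=∅ | R=[mulR :: addR]]
[5] [C=((λp. ((λv. 6) p)) 5) | E=∅ | A=∅ | R=[mulL(0) :: addR]]
[6] [C=5 | E=∅ | A=∅ | R=[app :: mulL(0) :: addR]]
[7] [C=(λp. ((λv. 6) p)) | E=∅ | A=[5] | R=[mulL(0) :: addR]]
[8] [C=((λv. 6) p) | E={p↦5} | A=∅ | R=[mulL(0) :: addR]]
[9] [C=p | E={p↦5} | A=∅ | R=[app :: mulL(0) :: addR]]
[10] [C=(λv. 6) | E={p↦5} | A=[5] | R=[mulL(0) :: addR]]
[11] [C=6 | E={v↦5, p↦5} | A=∅ | R=[mulL(0) :: addR]]
[12] [C=(let v = (7 - -3) in v) | E=∅ | A=∅ | R=[addL(0)]]
[13] [C=(7 - -3) | E=∅ | A=∅ | R=[let v :: addL(0)]]
[14] [C=7 | E=∅ | A=∅ | R=[subR :: let v :: addL(0)]]
[15] [C=-3 | E=∅ | A=∅ | R=[subL(7) :: let v :: addL(0)]]
[16] [C=v | E={v↦10} | A=∅ | R=[addL(0)]]
→ final value 10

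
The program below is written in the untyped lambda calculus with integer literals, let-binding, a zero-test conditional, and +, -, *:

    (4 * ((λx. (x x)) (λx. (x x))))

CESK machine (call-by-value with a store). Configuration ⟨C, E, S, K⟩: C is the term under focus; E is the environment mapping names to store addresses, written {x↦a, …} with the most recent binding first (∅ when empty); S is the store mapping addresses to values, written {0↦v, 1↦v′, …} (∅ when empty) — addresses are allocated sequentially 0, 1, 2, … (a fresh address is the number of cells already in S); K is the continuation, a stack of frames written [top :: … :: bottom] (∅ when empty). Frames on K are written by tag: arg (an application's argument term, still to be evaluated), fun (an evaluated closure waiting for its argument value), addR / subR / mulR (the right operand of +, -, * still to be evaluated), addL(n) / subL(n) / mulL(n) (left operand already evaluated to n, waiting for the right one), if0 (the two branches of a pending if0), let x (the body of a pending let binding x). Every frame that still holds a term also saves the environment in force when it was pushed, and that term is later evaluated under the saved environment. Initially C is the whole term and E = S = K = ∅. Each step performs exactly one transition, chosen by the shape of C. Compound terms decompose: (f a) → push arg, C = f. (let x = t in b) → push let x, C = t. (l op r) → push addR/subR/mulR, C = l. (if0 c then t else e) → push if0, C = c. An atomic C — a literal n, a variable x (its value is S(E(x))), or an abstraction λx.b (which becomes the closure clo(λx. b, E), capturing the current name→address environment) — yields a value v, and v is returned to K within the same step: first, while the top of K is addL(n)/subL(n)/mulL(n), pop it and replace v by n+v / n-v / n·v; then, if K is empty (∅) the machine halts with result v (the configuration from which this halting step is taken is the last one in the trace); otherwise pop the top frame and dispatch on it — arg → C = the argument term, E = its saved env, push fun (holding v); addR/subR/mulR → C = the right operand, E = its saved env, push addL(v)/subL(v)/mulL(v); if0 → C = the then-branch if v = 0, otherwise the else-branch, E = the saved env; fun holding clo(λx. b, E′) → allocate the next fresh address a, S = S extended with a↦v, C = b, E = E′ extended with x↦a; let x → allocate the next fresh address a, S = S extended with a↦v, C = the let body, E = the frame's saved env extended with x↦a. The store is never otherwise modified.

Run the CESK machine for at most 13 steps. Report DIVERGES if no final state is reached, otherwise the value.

0. ⟨C=(4 * ((λx. (x x)) (λx. (x x)))); E=∅; S=∅; K=∅⟩
1. ⟨C=4; E=∅; S=∅; K=[mulR]⟩
2. ⟨C=((λx. (x x)) (λx. (x x))); E=∅; S=∅; K=[mulL(4)]⟩
3. ⟨C=(λx. (x x)); E=∅; S=∅; K=[arg :: mulL(4)]⟩
4. ⟨C=(λx. (x x)); E=∅; S=∅; K=[fun :: mulL(4)]⟩
5. ⟨C=(x x); E={x↦0}; S={0↦clo(λx. (x x), ∅)}; K=[mulL(4)]⟩
6. ⟨C=x; E={x↦0}; S={0↦clo(λx. (x x), ∅)}; K=[arg :: mulL(4)]⟩
7. ⟨C=x; E={x↦0}; S={0↦clo(λx. (x x), ∅)}; K=[fun :: mulL(4)]⟩
8. ⟨C=(x x); E={x↦1}; S={0↦clo(λx. (x x), ∅), 1↦clo(λx. (x x), ∅)}; K=[mulL(4)]⟩
9. ⟨C=x; E={x↦1}; S={0↦clo(λx. (x x), ∅), 1↦clo(λx. (x x), ∅)}; K=[arg :: mulL(4)]⟩
10. ⟨C=x; E={x↦1}; S={0↦clo(λx. (x x), ∅), 1↦clo(λx. (x x), ∅)}; K=[fun :: mulL(4)]⟩
11. ⟨C=(x x); E={x↦2}; S={0↦clo(λx. (x x), ∅), 1↦clo(λx. (x x), ∅), 2↦clo(λx. (x x), ∅)}; K=[mulL(4)]⟩
12. ⟨C=x; E={x↦2}; S={0↦clo(λx. (x x), ∅), 1↦clo(λx. (x x), ∅), 2↦clo(λx. (x x), ∅)}; K=[arg :: mulL(4)]⟩
13. ⟨C=x; E={x↦2}; S={0↦clo(λx. (x x), ∅), 1↦clo(λx. (x x), ∅), 2↦clo(λx. (x x), ∅)}; K=[fun :: mulL(4)]⟩
→ 13 transitions taken and the configuration is still not final: no result within 13 steps

Answer: DIVERGES (no final state within 13 steps)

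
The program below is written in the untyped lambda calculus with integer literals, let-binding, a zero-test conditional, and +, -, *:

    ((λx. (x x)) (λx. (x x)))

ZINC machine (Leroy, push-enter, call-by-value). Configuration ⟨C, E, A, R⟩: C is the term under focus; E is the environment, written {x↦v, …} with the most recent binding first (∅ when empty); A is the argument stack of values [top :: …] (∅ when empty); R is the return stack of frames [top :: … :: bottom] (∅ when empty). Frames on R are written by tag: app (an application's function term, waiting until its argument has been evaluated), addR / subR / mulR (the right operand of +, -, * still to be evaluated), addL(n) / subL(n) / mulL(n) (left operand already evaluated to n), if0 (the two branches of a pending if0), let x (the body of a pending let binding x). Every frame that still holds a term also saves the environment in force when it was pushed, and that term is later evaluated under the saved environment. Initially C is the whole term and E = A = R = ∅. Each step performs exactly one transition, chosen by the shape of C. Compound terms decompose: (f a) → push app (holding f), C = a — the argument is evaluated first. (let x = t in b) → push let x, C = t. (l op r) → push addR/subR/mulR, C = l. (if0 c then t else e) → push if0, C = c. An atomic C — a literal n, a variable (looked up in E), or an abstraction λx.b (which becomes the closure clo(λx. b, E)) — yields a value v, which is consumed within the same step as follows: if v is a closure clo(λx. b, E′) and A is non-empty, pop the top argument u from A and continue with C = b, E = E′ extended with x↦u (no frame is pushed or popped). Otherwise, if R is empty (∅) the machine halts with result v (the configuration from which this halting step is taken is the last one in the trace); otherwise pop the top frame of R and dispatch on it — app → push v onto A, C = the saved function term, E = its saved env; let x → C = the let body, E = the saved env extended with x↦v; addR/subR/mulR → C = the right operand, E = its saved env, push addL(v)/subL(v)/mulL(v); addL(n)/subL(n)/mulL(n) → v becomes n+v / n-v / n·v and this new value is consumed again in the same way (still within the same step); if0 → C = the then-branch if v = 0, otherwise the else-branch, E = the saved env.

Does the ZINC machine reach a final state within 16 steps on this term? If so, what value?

Answer: DIVERGES (no final state within 16 steps)

Machine steps:
t=0: [C=((λx. (x x)) (λx. (x x))) | E=∅ | A=∅ | R=∅]
t=1: [C=(λx. (x x)) | E=∅ | A=∅ | R=[app]]
t=2: [C=(λx. (x x)) | E=∅ | A=[clo(λx. (x x), ∅)] | R=∅]
t=3: [C=(x x) | E={x↦clo(λx. (x x), ∅)} | A=∅ | R=∅]
t=4: [C=x | E={x↦clo(λx. (x x), ∅)} | A=∅ | R=[app]]
t=5: [C=x | E={x↦clo(λx. (x x), ∅)} | A=[clo(λx. (x x), ∅)] | R=∅]
… configuration repeats with period 3 (steps 3–5 recur indefinitely) …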